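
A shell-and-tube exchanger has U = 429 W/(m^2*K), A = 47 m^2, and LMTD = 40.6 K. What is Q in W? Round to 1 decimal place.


Q = U * A * LMTD
Q = 429 * 47 * 40.6
Q = 818617.8 W


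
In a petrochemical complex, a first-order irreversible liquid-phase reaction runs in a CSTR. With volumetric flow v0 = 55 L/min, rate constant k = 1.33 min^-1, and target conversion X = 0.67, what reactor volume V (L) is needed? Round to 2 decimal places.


V = v0 * X / (k * (1 - X))
V = 55 * 0.67 / (1.33 * (1 - 0.67))
V = 36.85 / (1.33 * 0.33)
V = 36.85 / 0.4389
V = 83.96 L


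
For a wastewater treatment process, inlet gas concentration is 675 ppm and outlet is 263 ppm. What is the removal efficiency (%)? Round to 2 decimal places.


Efficiency = (G_in - G_out) / G_in * 100%
Efficiency = (675 - 263) / 675 * 100
Efficiency = 412 / 675 * 100
Efficiency = 61.04%


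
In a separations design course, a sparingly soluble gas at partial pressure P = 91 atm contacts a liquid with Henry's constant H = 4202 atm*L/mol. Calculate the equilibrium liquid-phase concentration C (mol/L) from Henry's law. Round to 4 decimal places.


C = P / H
C = 91 / 4202
C = 0.0217 mol/L


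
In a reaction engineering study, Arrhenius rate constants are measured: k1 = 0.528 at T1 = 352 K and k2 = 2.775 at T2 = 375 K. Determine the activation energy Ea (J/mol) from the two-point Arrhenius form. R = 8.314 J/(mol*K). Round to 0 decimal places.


Ea = R * ln(k2/k1) / (1/T1 - 1/T2)
ln(k2/k1) = ln(2.775/0.528) = 1.6593097
1/T1 - 1/T2 = 1/352 - 1/375 = 0.000174242424
Ea = 8.314 * 1.6593097 / 0.000174242424
Ea = 79174 J/mol


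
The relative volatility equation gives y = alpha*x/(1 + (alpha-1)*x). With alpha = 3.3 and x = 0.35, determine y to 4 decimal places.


y = alpha*x / (1 + (alpha-1)*x)
y = 3.3*0.35 / (1 + (3.3-1)*0.35)
y = 1.155 / (1 + 0.805)
y = 1.155 / 1.805
y = 0.6399


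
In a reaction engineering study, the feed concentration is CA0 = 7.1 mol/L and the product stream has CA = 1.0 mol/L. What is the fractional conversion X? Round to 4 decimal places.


X = (CA0 - CA) / CA0
X = (7.1 - 1.0) / 7.1
X = 6.1 / 7.1
X = 0.8592


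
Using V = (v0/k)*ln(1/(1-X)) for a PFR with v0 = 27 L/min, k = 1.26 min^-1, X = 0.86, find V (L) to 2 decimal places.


V = (v0/k) * ln(1/(1-X))
V = (27/1.26) * ln(1/(1-0.86))
V = 21.428571 * ln(7.142857)
V = 21.428571 * 1.966113
V = 42.13 L


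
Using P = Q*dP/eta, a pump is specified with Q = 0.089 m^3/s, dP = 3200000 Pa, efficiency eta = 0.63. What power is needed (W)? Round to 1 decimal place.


P = Q * dP / eta
P = 0.089 * 3200000 / 0.63
P = 284800.0 / 0.63
P = 452063.5 W


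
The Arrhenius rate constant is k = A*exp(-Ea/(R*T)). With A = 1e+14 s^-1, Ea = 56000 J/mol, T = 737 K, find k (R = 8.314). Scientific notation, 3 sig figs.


k = A * exp(-Ea/(R*T))
k = 1e+14 * exp(-56000 / (8.314 * 737))
k = 1e+14 * exp(-9.139249)
k = 1.07e+10


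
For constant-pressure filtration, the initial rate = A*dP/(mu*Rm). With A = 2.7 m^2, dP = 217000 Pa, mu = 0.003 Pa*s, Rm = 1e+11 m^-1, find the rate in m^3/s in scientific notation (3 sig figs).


rate = A * dP / (mu * Rm)
rate = 2.7 * 217000 / (0.003 * 1e+11)
rate = 585900.0 / 3.000e+08
rate = 1.95e-03 m^3/s


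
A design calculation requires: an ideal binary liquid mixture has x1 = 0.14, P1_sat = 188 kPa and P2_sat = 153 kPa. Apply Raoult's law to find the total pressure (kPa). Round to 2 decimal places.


P = x1*P1_sat + x2*P2_sat
x2 = 1 - x1 = 1 - 0.14 = 0.86
P = 0.14*188 + 0.86*153
P = 26.32 + 131.58
P = 157.90 kPa


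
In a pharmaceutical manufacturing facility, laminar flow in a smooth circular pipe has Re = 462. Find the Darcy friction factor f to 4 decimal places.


f = 64 / Re
f = 64 / 462
f = 0.1385


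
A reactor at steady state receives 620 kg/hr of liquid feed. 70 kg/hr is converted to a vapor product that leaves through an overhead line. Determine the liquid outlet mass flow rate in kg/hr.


Steady-state mass balance on the main outlet: F_out = F_in - F_removed
F_out = 620 - 70
F_out = 550 kg/hr


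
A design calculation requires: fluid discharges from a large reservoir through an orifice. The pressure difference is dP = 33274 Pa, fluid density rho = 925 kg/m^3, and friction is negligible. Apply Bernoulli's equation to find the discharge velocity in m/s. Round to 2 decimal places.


v = sqrt(2*dP/rho)
v = sqrt(2*33274/925)
v = sqrt(71.943784)
v = 8.48 m/s


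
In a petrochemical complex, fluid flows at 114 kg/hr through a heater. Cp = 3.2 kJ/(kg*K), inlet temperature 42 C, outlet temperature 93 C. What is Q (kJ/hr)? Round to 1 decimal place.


Q = m_dot * Cp * (T2 - T1)
Q = 114 * 3.2 * (93 - 42)
Q = 114 * 3.2 * 51
Q = 18604.8 kJ/hr


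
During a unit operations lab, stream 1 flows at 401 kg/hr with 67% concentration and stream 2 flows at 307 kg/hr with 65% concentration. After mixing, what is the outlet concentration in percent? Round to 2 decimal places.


Mass balance on solute: F1*x1 + F2*x2 = F3*x3
F3 = F1 + F2 = 401 + 307 = 708 kg/hr
x3 = (F1*x1 + F2*x2)/F3
x3 = (401*0.67 + 307*0.65) / 708
x3 = 66.13%


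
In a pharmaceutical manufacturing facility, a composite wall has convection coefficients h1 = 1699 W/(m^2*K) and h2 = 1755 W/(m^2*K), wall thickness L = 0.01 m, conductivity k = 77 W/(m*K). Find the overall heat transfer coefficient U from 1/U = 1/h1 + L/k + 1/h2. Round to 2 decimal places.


1/U = 1/h1 + L/k + 1/h2
1/U = 1/1699 + 0.01/77 + 1/1755
1/U = 0.0005885815 + 0.0001298701 + 0.0005698006
1/U = 0.0012882522
U = 776.25 W/(m^2*K)


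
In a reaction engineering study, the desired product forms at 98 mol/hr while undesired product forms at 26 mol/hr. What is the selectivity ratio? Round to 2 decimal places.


S = desired product rate / undesired product rate
S = 98 / 26
S = 3.77


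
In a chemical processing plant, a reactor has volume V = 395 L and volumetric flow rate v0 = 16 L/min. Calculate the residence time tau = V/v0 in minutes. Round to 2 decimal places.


tau = V / v0
tau = 395 / 16
tau = 24.69 min


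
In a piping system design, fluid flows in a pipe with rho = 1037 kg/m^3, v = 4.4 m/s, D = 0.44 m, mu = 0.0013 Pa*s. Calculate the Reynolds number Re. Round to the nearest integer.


Re = rho * v * D / mu
Re = 1037 * 4.4 * 0.44 / 0.0013
Re = 2007.632 / 0.0013
Re = 1544332


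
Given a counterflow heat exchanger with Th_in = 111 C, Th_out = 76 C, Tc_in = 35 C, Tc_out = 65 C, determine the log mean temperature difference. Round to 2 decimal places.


dT1 = Th_in - Tc_out = 111 - 65 = 46
dT2 = Th_out - Tc_in = 76 - 35 = 41
LMTD = (dT1 - dT2) / ln(dT1/dT2)
LMTD = (46 - 41) / ln(46/41)
LMTD = 43.45 K


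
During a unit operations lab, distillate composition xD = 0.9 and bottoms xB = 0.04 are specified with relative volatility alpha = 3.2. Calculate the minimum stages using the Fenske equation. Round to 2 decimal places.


N_min = ln((xD*(1-xB))/(xB*(1-xD))) / ln(alpha)
Numerator inside ln: 0.864 / 0.004 = 216.0
ln(216.0) = 5.375278
ln(alpha) = ln(3.2) = 1.163151
N_min = 5.375278 / 1.163151 = 4.62


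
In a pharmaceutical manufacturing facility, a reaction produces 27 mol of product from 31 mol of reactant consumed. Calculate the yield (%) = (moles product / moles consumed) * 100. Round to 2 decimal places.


Yield = (moles product / moles consumed) * 100%
Yield = (27 / 31) * 100
Yield = 0.871 * 100
Yield = 87.10%


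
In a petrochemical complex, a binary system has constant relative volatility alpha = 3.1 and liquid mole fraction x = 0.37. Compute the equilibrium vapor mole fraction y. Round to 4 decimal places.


y = alpha*x / (1 + (alpha-1)*x)
y = 3.1*0.37 / (1 + (3.1-1)*0.37)
y = 1.147 / (1 + 0.777)
y = 1.147 / 1.777
y = 0.6455


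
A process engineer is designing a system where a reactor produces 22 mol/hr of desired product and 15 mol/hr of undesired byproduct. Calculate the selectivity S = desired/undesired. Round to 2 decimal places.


S = desired product rate / undesired product rate
S = 22 / 15
S = 1.47


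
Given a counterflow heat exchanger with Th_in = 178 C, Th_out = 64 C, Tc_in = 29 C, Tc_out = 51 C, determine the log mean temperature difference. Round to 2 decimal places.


dT1 = Th_in - Tc_out = 178 - 51 = 127
dT2 = Th_out - Tc_in = 64 - 29 = 35
LMTD = (dT1 - dT2) / ln(dT1/dT2)
LMTD = (127 - 35) / ln(127/35)
LMTD = 71.38 K


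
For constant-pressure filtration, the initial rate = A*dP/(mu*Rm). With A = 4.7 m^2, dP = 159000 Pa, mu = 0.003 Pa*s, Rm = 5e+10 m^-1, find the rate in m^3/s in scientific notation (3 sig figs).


rate = A * dP / (mu * Rm)
rate = 4.7 * 159000 / (0.003 * 5e+10)
rate = 747300.0 / 1.500e+08
rate = 4.98e-03 m^3/s


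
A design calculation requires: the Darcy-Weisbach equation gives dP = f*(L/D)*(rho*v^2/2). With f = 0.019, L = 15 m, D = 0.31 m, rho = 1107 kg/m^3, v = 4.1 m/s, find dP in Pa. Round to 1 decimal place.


dP = f * (L/D) * (rho*v^2/2)
dP = 0.019 * (15/0.31) * (1107*4.1^2/2)
L/D = 48.38709677
rho*v^2/2 = 1107*16.81/2 = 9304.335
dP = 0.019 * 48.38709677 * 9304.335
dP = 8554.0 Pa


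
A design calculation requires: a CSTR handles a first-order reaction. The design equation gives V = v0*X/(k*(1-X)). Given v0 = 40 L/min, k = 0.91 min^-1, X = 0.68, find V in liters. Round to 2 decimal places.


V = v0 * X / (k * (1 - X))
V = 40 * 0.68 / (0.91 * (1 - 0.68))
V = 27.2 / (0.91 * 0.32)
V = 27.2 / 0.2912
V = 93.41 L


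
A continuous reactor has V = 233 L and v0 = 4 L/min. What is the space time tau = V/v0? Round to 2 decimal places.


tau = V / v0
tau = 233 / 4
tau = 58.25 min


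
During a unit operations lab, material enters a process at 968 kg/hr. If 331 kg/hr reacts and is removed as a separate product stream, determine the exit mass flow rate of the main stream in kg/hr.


Steady-state mass balance on the main outlet: F_out = F_in - F_removed
F_out = 968 - 331
F_out = 637 kg/hr


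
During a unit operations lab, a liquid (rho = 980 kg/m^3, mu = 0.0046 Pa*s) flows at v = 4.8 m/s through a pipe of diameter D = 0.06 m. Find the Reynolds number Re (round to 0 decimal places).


Re = rho * v * D / mu
Re = 980 * 4.8 * 0.06 / 0.0046
Re = 282.24 / 0.0046
Re = 61357


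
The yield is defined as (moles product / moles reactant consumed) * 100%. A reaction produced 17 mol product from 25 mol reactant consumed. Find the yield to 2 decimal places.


Yield = (moles product / moles consumed) * 100%
Yield = (17 / 25) * 100
Yield = 0.68 * 100
Yield = 68.00%


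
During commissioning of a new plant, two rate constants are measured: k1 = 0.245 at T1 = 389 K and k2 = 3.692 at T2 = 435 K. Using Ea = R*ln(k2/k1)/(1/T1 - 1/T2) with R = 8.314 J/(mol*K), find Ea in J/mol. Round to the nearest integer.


Ea = R * ln(k2/k1) / (1/T1 - 1/T2)
ln(k2/k1) = ln(3.692/0.245) = 2.7126654
1/T1 - 1/T2 = 1/389 - 1/435 = 0.000271843513
Ea = 8.314 * 2.7126654 / 0.000271843513
Ea = 82964 J/mol


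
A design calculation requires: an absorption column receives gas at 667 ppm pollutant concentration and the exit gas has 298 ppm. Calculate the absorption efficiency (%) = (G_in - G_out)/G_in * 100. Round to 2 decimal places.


Efficiency = (G_in - G_out) / G_in * 100%
Efficiency = (667 - 298) / 667 * 100
Efficiency = 369 / 667 * 100
Efficiency = 55.32%


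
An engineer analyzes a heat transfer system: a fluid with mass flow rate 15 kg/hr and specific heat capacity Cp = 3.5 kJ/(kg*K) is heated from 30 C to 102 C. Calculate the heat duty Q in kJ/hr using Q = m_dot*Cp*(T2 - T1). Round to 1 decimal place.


Q = m_dot * Cp * (T2 - T1)
Q = 15 * 3.5 * (102 - 30)
Q = 15 * 3.5 * 72
Q = 3780.0 kJ/hr


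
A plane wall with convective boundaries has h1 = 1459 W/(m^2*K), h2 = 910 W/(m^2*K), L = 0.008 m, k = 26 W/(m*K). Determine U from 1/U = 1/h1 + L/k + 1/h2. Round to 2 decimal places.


1/U = 1/h1 + L/k + 1/h2
1/U = 1/1459 + 0.008/26 + 1/910
1/U = 0.000685401 + 0.0003076923 + 0.0010989011
1/U = 0.0020919944
U = 478.01 W/(m^2*K)


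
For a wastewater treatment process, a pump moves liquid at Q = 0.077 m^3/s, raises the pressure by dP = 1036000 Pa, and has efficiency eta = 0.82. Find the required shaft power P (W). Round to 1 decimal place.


P = Q * dP / eta
P = 0.077 * 1036000 / 0.82
P = 79772.0 / 0.82
P = 97282.9 W


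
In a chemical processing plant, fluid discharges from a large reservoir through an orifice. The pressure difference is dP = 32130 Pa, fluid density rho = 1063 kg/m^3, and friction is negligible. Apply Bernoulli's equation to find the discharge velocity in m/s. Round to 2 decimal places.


v = sqrt(2*dP/rho)
v = sqrt(2*32130/1063)
v = sqrt(60.451552)
v = 7.78 m/s


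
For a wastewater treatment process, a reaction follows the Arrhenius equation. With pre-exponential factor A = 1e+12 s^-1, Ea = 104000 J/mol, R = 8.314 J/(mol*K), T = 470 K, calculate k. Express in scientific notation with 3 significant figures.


k = A * exp(-Ea/(R*T))
k = 1e+12 * exp(-104000 / (8.314 * 470))
k = 1e+12 * exp(-26.614938)
k = 2.76e+00


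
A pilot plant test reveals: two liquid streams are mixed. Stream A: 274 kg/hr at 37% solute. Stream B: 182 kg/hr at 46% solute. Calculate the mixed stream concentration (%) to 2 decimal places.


Mass balance on solute: F1*x1 + F2*x2 = F3*x3
F3 = F1 + F2 = 274 + 182 = 456 kg/hr
x3 = (F1*x1 + F2*x2)/F3
x3 = (274*0.37 + 182*0.46) / 456
x3 = 40.59%


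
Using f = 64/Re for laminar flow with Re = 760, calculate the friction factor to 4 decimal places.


f = 64 / Re
f = 64 / 760
f = 0.0842


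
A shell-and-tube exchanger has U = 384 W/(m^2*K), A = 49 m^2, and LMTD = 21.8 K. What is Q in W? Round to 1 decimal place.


Q = U * A * LMTD
Q = 384 * 49 * 21.8
Q = 410188.8 W


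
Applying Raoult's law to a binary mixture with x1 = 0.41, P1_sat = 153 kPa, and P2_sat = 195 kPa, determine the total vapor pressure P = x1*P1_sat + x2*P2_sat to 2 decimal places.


P = x1*P1_sat + x2*P2_sat
x2 = 1 - x1 = 1 - 0.41 = 0.59
P = 0.41*153 + 0.59*195
P = 62.73 + 115.05
P = 177.78 kPa


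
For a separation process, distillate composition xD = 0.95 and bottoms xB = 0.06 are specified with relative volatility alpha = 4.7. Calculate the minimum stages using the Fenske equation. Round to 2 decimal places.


N_min = ln((xD*(1-xB))/(xB*(1-xD))) / ln(alpha)
Numerator inside ln: 0.893 / 0.003 = 297.666667
ln(297.666667) = 5.695974
ln(alpha) = ln(4.7) = 1.547563
N_min = 5.695974 / 1.547563 = 3.68


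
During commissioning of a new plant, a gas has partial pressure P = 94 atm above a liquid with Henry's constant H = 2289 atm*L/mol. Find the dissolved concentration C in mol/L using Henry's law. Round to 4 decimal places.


C = P / H
C = 94 / 2289
C = 0.0411 mol/L


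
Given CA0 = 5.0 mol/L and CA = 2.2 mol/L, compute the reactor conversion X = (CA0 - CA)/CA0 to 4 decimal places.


X = (CA0 - CA) / CA0
X = (5.0 - 2.2) / 5.0
X = 2.8 / 5.0
X = 0.5600


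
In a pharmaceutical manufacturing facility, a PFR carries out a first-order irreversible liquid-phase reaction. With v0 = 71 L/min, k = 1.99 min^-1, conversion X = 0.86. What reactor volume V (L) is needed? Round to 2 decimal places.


V = (v0/k) * ln(1/(1-X))
V = (71/1.99) * ln(1/(1-0.86))
V = 35.678392 * ln(7.142857)
V = 35.678392 * 1.966113
V = 70.15 L


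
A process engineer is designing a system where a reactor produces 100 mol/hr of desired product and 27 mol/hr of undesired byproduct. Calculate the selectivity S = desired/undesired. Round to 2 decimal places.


S = desired product rate / undesired product rate
S = 100 / 27
S = 3.70


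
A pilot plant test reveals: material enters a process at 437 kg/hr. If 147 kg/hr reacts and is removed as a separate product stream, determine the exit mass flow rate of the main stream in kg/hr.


Steady-state mass balance on the main outlet: F_out = F_in - F_removed
F_out = 437 - 147
F_out = 290 kg/hr


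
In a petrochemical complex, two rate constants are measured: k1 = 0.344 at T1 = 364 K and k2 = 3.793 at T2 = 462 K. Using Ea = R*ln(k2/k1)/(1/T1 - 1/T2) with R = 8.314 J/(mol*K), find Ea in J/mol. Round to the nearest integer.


Ea = R * ln(k2/k1) / (1/T1 - 1/T2)
ln(k2/k1) = ln(3.793/0.344) = 2.4002709
1/T1 - 1/T2 = 1/364 - 1/462 = 0.000582750583
Ea = 8.314 * 2.4002709 / 0.000582750583
Ea = 34244 J/mol


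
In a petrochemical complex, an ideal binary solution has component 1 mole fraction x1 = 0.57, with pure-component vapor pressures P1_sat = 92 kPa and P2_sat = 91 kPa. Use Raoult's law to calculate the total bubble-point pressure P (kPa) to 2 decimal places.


P = x1*P1_sat + x2*P2_sat
x2 = 1 - x1 = 1 - 0.57 = 0.43
P = 0.57*92 + 0.43*91
P = 52.44 + 39.13
P = 91.57 kPa


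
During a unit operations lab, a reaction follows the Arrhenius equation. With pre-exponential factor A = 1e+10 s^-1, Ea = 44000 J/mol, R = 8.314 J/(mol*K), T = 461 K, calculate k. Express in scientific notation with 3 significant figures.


k = A * exp(-Ea/(R*T))
k = 1e+10 * exp(-44000 / (8.314 * 461))
k = 1e+10 * exp(-11.479996)
k = 1.03e+05


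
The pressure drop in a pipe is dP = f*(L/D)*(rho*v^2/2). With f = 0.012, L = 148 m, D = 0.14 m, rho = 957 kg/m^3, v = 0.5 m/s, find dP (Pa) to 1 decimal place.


dP = f * (L/D) * (rho*v^2/2)
dP = 0.012 * (148/0.14) * (957*0.5^2/2)
L/D = 1057.14285714
rho*v^2/2 = 957*0.25/2 = 119.625
dP = 0.012 * 1057.14285714 * 119.625
dP = 1517.5 Pa


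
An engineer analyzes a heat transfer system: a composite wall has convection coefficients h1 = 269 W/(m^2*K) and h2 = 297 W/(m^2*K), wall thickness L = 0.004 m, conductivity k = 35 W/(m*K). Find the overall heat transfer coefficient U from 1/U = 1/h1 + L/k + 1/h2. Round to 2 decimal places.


1/U = 1/h1 + L/k + 1/h2
1/U = 1/269 + 0.004/35 + 1/297
1/U = 0.0037174721 + 0.0001142857 + 0.0033670034
1/U = 0.0071987612
U = 138.91 W/(m^2*K)


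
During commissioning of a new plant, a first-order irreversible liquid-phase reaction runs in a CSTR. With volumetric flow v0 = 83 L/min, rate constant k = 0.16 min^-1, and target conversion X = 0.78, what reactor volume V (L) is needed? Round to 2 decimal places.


V = v0 * X / (k * (1 - X))
V = 83 * 0.78 / (0.16 * (1 - 0.78))
V = 64.74 / (0.16 * 0.22)
V = 64.74 / 0.0352
V = 1839.20 L


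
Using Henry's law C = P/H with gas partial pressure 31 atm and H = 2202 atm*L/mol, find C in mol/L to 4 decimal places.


C = P / H
C = 31 / 2202
C = 0.0141 mol/L


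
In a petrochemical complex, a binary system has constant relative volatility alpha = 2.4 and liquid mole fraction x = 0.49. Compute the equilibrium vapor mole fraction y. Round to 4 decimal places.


y = alpha*x / (1 + (alpha-1)*x)
y = 2.4*0.49 / (1 + (2.4-1)*0.49)
y = 1.176 / (1 + 0.686)
y = 1.176 / 1.686
y = 0.6975


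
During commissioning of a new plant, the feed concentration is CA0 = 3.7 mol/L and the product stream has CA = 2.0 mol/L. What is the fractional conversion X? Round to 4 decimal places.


X = (CA0 - CA) / CA0
X = (3.7 - 2.0) / 3.7
X = 1.7 / 3.7
X = 0.4595


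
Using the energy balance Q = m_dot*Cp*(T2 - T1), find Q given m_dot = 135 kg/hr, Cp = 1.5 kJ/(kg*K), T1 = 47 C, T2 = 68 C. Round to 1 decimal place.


Q = m_dot * Cp * (T2 - T1)
Q = 135 * 1.5 * (68 - 47)
Q = 135 * 1.5 * 21
Q = 4252.5 kJ/hr


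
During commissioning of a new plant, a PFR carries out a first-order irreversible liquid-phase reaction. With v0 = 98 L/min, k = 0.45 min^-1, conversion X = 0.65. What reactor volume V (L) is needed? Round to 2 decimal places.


V = (v0/k) * ln(1/(1-X))
V = (98/0.45) * ln(1/(1-0.65))
V = 217.777778 * ln(2.857143)
V = 217.777778 * 1.049822
V = 228.63 L


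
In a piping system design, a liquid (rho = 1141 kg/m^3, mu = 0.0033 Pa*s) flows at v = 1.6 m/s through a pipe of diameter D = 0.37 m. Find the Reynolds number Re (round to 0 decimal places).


Re = rho * v * D / mu
Re = 1141 * 1.6 * 0.37 / 0.0033
Re = 675.472 / 0.0033
Re = 204688


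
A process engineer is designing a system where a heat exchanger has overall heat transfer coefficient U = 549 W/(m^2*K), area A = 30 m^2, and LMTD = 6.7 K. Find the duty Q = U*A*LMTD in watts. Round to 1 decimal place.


Q = U * A * LMTD
Q = 549 * 30 * 6.7
Q = 110349.0 W


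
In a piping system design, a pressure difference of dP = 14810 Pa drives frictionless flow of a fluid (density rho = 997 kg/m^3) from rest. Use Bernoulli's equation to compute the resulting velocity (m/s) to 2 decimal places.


v = sqrt(2*dP/rho)
v = sqrt(2*14810/997)
v = sqrt(29.709127)
v = 5.45 m/s


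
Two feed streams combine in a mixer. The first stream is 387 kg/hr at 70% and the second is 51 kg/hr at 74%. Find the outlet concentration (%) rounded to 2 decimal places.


Mass balance on solute: F1*x1 + F2*x2 = F3*x3
F3 = F1 + F2 = 387 + 51 = 438 kg/hr
x3 = (F1*x1 + F2*x2)/F3
x3 = (387*0.7 + 51*0.74) / 438
x3 = 70.47%


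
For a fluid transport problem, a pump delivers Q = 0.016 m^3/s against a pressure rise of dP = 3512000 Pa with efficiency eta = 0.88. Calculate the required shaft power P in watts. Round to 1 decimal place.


P = Q * dP / eta
P = 0.016 * 3512000 / 0.88
P = 56192.0 / 0.88
P = 63854.5 W


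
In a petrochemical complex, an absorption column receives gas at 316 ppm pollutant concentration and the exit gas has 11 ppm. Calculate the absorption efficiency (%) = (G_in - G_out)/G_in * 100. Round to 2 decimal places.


Efficiency = (G_in - G_out) / G_in * 100%
Efficiency = (316 - 11) / 316 * 100
Efficiency = 305 / 316 * 100
Efficiency = 96.52%


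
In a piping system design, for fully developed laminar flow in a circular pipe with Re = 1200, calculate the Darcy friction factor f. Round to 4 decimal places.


f = 64 / Re
f = 64 / 1200
f = 0.0533


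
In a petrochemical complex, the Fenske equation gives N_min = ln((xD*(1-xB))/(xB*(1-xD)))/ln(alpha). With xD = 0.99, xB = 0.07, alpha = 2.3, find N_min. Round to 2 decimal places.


N_min = ln((xD*(1-xB))/(xB*(1-xD))) / ln(alpha)
Numerator inside ln: 0.9207 / 0.0007 = 1315.285714
ln(1315.285714) = 7.181809
ln(alpha) = ln(2.3) = 0.832909
N_min = 7.181809 / 0.832909 = 8.62


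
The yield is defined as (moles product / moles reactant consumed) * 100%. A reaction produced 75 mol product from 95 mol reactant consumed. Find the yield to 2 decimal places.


Yield = (moles product / moles consumed) * 100%
Yield = (75 / 95) * 100
Yield = 0.7895 * 100
Yield = 78.95%


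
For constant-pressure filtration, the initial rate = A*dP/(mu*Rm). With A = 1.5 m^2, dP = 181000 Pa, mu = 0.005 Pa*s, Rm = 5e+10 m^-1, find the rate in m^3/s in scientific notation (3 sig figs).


rate = A * dP / (mu * Rm)
rate = 1.5 * 181000 / (0.005 * 5e+10)
rate = 271500.0 / 2.500e+08
rate = 1.09e-03 m^3/s


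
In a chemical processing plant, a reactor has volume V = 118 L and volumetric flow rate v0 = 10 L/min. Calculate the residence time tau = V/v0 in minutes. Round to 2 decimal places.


tau = V / v0
tau = 118 / 10
tau = 11.80 min


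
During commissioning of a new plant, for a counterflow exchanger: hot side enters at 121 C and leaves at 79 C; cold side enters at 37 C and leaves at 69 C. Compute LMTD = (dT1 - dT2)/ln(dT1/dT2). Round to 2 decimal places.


dT1 = Th_in - Tc_out = 121 - 69 = 52
dT2 = Th_out - Tc_in = 79 - 37 = 42
LMTD = (dT1 - dT2) / ln(dT1/dT2)
LMTD = (52 - 42) / ln(52/42)
LMTD = 46.82 K


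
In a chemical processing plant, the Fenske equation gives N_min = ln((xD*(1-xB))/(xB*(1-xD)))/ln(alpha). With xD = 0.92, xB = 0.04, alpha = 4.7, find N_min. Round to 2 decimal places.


N_min = ln((xD*(1-xB))/(xB*(1-xD))) / ln(alpha)
Numerator inside ln: 0.8832 / 0.0032 = 276.0
ln(276.0) = 5.620401
ln(alpha) = ln(4.7) = 1.547563
N_min = 5.620401 / 1.547563 = 3.63


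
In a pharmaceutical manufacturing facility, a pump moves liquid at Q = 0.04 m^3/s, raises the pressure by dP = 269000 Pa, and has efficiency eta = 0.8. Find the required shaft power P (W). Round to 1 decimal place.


P = Q * dP / eta
P = 0.04 * 269000 / 0.8
P = 10760.0 / 0.8
P = 13450.0 W


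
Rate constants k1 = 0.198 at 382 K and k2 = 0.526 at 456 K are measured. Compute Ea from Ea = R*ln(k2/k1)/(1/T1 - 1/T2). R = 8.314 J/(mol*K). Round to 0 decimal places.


Ea = R * ln(k2/k1) / (1/T1 - 1/T2)
ln(k2/k1) = ln(0.526/0.198) = 0.9770342
1/T1 - 1/T2 = 1/382 - 1/456 = 0.000424818591
Ea = 8.314 * 0.9770342 / 0.000424818591
Ea = 19121 J/mol


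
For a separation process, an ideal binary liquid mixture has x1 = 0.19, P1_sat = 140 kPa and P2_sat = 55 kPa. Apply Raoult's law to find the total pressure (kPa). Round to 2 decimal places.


P = x1*P1_sat + x2*P2_sat
x2 = 1 - x1 = 1 - 0.19 = 0.81
P = 0.19*140 + 0.81*55
P = 26.6 + 44.55
P = 71.15 kPa


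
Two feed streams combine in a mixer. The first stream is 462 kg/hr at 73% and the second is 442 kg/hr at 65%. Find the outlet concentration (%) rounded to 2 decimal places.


Mass balance on solute: F1*x1 + F2*x2 = F3*x3
F3 = F1 + F2 = 462 + 442 = 904 kg/hr
x3 = (F1*x1 + F2*x2)/F3
x3 = (462*0.73 + 442*0.65) / 904
x3 = 69.09%


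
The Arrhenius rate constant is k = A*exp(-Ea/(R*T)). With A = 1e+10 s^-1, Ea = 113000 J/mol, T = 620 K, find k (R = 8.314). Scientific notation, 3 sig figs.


k = A * exp(-Ea/(R*T))
k = 1e+10 * exp(-113000 / (8.314 * 620))
k = 1e+10 * exp(-21.921826)
k = 3.02e+00


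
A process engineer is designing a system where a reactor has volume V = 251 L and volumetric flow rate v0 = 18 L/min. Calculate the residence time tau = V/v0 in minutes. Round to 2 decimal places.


tau = V / v0
tau = 251 / 18
tau = 13.94 min


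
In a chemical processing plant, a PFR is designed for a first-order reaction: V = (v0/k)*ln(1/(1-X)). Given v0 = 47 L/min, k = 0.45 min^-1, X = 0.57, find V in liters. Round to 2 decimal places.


V = (v0/k) * ln(1/(1-X))
V = (47/0.45) * ln(1/(1-0.57))
V = 104.444444 * ln(2.325581)
V = 104.444444 * 0.84397
V = 88.15 L


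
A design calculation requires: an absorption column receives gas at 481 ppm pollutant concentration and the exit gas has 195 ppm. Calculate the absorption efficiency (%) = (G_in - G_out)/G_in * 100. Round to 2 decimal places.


Efficiency = (G_in - G_out) / G_in * 100%
Efficiency = (481 - 195) / 481 * 100
Efficiency = 286 / 481 * 100
Efficiency = 59.46%


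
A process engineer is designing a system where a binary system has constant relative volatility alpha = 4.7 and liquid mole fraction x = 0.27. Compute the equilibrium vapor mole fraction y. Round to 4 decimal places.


y = alpha*x / (1 + (alpha-1)*x)
y = 4.7*0.27 / (1 + (4.7-1)*0.27)
y = 1.269 / (1 + 0.999)
y = 1.269 / 1.999
y = 0.6348


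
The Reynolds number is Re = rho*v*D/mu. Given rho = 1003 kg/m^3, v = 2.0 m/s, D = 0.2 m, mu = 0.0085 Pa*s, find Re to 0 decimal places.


Re = rho * v * D / mu
Re = 1003 * 2.0 * 0.2 / 0.0085
Re = 401.2 / 0.0085
Re = 47200


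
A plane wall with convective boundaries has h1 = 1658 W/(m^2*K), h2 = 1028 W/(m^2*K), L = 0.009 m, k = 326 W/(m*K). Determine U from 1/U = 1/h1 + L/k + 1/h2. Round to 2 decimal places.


1/U = 1/h1 + L/k + 1/h2
1/U = 1/1658 + 0.009/326 + 1/1028
1/U = 0.0006031363 + 2.76074e-05 + 0.0009727626
1/U = 0.0016035063
U = 623.63 W/(m^2*K)


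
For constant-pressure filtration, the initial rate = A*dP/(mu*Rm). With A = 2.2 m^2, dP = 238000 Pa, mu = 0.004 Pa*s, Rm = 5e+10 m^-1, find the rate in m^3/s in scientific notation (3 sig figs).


rate = A * dP / (mu * Rm)
rate = 2.2 * 238000 / (0.004 * 5e+10)
rate = 523600.0 / 2.000e+08
rate = 2.62e-03 m^3/s


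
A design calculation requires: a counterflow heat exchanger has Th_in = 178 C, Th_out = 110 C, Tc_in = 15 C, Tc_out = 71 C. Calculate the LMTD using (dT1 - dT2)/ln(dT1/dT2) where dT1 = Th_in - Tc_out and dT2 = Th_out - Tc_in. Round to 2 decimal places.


dT1 = Th_in - Tc_out = 178 - 71 = 107
dT2 = Th_out - Tc_in = 110 - 15 = 95
LMTD = (dT1 - dT2) / ln(dT1/dT2)
LMTD = (107 - 95) / ln(107/95)
LMTD = 100.88 K


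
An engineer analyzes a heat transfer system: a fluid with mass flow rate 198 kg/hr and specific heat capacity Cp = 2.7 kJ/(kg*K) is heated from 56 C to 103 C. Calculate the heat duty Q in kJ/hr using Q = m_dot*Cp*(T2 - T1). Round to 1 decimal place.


Q = m_dot * Cp * (T2 - T1)
Q = 198 * 2.7 * (103 - 56)
Q = 198 * 2.7 * 47
Q = 25126.2 kJ/hr


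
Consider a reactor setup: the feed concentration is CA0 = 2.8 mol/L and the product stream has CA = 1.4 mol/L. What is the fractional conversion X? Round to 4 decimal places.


X = (CA0 - CA) / CA0
X = (2.8 - 1.4) / 2.8
X = 1.4 / 2.8
X = 0.5000


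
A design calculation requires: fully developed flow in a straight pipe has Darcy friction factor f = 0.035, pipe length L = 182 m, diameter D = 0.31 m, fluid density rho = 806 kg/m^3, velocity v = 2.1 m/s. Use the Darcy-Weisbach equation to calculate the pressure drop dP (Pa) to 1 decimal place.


dP = f * (L/D) * (rho*v^2/2)
dP = 0.035 * (182/0.31) * (806*2.1^2/2)
L/D = 587.09677419
rho*v^2/2 = 806*4.41/2 = 1777.23
dP = 0.035 * 587.09677419 * 1777.23
dP = 36519.2 Pa


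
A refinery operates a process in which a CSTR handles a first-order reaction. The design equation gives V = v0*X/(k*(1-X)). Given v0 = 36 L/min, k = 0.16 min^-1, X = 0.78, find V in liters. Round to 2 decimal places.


V = v0 * X / (k * (1 - X))
V = 36 * 0.78 / (0.16 * (1 - 0.78))
V = 28.08 / (0.16 * 0.22)
V = 28.08 / 0.0352
V = 797.73 L


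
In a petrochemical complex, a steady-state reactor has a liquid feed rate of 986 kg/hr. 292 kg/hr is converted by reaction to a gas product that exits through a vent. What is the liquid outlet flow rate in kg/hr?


Steady-state mass balance on the main outlet: F_out = F_in - F_removed
F_out = 986 - 292
F_out = 694 kg/hr


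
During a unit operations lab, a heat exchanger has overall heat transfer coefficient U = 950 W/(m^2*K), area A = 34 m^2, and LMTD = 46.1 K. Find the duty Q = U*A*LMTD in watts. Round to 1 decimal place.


Q = U * A * LMTD
Q = 950 * 34 * 46.1
Q = 1489030.0 W


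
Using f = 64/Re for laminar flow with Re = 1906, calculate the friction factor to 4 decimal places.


f = 64 / Re
f = 64 / 1906
f = 0.0336


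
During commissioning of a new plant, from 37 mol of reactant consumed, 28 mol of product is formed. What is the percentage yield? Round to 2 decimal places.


Yield = (moles product / moles consumed) * 100%
Yield = (28 / 37) * 100
Yield = 0.7568 * 100
Yield = 75.68%


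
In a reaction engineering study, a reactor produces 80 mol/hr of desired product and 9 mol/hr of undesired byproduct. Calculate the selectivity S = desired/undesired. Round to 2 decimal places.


S = desired product rate / undesired product rate
S = 80 / 9
S = 8.89


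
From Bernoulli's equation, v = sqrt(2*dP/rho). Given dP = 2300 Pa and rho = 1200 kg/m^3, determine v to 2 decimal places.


v = sqrt(2*dP/rho)
v = sqrt(2*2300/1200)
v = sqrt(3.833333)
v = 1.96 m/s


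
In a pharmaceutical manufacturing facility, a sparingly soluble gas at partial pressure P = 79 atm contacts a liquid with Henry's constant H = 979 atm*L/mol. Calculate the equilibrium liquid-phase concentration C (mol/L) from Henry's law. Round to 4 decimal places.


C = P / H
C = 79 / 979
C = 0.0807 mol/L


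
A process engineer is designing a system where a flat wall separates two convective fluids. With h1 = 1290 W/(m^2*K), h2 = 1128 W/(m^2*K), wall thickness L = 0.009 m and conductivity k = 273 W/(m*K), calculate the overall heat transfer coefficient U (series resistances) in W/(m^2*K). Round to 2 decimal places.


1/U = 1/h1 + L/k + 1/h2
1/U = 1/1290 + 0.009/273 + 1/1128
1/U = 0.0007751938 + 3.2967e-05 + 0.0008865248
1/U = 0.0016946856
U = 590.08 W/(m^2*K)


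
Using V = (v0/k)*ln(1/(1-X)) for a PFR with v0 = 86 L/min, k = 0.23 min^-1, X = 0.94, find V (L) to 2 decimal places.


V = (v0/k) * ln(1/(1-X))
V = (86/0.23) * ln(1/(1-0.94))
V = 373.913043 * ln(16.666667)
V = 373.913043 * 2.813411
V = 1051.97 L


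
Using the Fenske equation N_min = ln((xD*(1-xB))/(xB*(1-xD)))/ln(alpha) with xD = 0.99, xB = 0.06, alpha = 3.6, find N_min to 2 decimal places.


N_min = ln((xD*(1-xB))/(xB*(1-xD))) / ln(alpha)
Numerator inside ln: 0.9306 / 0.0006 = 1551.0
ln(1551.0) = 7.346655
ln(alpha) = ln(3.6) = 1.280934
N_min = 7.346655 / 1.280934 = 5.74


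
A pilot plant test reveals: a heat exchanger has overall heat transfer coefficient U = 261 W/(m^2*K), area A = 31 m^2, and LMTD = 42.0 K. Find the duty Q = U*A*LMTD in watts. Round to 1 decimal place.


Q = U * A * LMTD
Q = 261 * 31 * 42.0
Q = 339822.0 W


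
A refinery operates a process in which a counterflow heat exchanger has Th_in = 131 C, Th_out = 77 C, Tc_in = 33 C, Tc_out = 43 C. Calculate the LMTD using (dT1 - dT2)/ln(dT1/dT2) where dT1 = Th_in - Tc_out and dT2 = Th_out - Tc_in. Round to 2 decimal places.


dT1 = Th_in - Tc_out = 131 - 43 = 88
dT2 = Th_out - Tc_in = 77 - 33 = 44
LMTD = (dT1 - dT2) / ln(dT1/dT2)
LMTD = (88 - 44) / ln(88/44)
LMTD = 63.48 K


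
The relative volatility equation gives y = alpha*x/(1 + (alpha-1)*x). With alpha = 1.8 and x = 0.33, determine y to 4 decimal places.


y = alpha*x / (1 + (alpha-1)*x)
y = 1.8*0.33 / (1 + (1.8-1)*0.33)
y = 0.594 / (1 + 0.264)
y = 0.594 / 1.264
y = 0.4699


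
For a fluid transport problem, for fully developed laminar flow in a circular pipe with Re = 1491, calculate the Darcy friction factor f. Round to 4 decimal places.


f = 64 / Re
f = 64 / 1491
f = 0.0429


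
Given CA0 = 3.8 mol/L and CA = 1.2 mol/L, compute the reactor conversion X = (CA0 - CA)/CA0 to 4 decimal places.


X = (CA0 - CA) / CA0
X = (3.8 - 1.2) / 3.8
X = 2.6 / 3.8
X = 0.6842


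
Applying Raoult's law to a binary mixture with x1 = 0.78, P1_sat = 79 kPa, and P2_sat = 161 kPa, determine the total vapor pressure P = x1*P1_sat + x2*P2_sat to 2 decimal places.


P = x1*P1_sat + x2*P2_sat
x2 = 1 - x1 = 1 - 0.78 = 0.22
P = 0.78*79 + 0.22*161
P = 61.62 + 35.42
P = 97.04 kPa


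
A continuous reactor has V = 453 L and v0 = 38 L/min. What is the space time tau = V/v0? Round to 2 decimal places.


tau = V / v0
tau = 453 / 38
tau = 11.92 min


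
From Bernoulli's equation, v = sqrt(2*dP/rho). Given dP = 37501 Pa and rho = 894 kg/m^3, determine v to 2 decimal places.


v = sqrt(2*dP/rho)
v = sqrt(2*37501/894)
v = sqrt(83.894855)
v = 9.16 m/s


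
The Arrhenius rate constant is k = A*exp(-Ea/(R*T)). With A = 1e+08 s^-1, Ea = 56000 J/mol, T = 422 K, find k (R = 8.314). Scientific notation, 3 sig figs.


k = A * exp(-Ea/(R*T))
k = 1e+08 * exp(-56000 / (8.314 * 422))
k = 1e+08 * exp(-15.961201)
k = 1.17e+01


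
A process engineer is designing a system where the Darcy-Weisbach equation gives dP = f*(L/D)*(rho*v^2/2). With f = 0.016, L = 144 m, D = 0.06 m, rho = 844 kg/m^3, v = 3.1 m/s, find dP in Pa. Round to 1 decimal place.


dP = f * (L/D) * (rho*v^2/2)
dP = 0.016 * (144/0.06) * (844*3.1^2/2)
L/D = 2400.0
rho*v^2/2 = 844*9.61/2 = 4055.42
dP = 0.016 * 2400.0 * 4055.42
dP = 155728.1 Pa


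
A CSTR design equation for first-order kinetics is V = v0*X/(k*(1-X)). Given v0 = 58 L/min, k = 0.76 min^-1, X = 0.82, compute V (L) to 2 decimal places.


V = v0 * X / (k * (1 - X))
V = 58 * 0.82 / (0.76 * (1 - 0.82))
V = 47.56 / (0.76 * 0.18)
V = 47.56 / 0.1368
V = 347.66 L


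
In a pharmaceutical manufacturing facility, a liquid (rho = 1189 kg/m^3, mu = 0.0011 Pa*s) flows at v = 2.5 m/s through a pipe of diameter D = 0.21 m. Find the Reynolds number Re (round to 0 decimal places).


Re = rho * v * D / mu
Re = 1189 * 2.5 * 0.21 / 0.0011
Re = 624.225 / 0.0011
Re = 567477


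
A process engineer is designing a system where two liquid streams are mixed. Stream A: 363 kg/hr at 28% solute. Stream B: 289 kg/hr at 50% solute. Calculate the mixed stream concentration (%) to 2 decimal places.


Mass balance on solute: F1*x1 + F2*x2 = F3*x3
F3 = F1 + F2 = 363 + 289 = 652 kg/hr
x3 = (F1*x1 + F2*x2)/F3
x3 = (363*0.28 + 289*0.5) / 652
x3 = 37.75%


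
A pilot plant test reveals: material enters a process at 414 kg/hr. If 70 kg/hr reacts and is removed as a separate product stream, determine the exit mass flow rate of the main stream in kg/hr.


Steady-state mass balance on the main outlet: F_out = F_in - F_removed
F_out = 414 - 70
F_out = 344 kg/hr


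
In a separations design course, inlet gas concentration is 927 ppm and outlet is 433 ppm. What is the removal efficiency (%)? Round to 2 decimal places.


Efficiency = (G_in - G_out) / G_in * 100%
Efficiency = (927 - 433) / 927 * 100
Efficiency = 494 / 927 * 100
Efficiency = 53.29%


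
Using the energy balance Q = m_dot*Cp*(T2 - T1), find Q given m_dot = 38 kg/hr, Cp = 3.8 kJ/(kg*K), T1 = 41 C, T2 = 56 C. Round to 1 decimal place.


Q = m_dot * Cp * (T2 - T1)
Q = 38 * 3.8 * (56 - 41)
Q = 38 * 3.8 * 15
Q = 2166.0 kJ/hr


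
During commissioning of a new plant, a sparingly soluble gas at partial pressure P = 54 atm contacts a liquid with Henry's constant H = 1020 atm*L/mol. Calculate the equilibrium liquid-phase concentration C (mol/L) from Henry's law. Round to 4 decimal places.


C = P / H
C = 54 / 1020
C = 0.0529 mol/L


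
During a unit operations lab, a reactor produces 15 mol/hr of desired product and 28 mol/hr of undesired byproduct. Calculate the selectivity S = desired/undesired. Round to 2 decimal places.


S = desired product rate / undesired product rate
S = 15 / 28
S = 0.54


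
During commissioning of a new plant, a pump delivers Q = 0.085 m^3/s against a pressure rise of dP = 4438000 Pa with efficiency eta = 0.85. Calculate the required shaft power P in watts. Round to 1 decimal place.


P = Q * dP / eta
P = 0.085 * 4438000 / 0.85
P = 377230.0 / 0.85
P = 443800.0 W


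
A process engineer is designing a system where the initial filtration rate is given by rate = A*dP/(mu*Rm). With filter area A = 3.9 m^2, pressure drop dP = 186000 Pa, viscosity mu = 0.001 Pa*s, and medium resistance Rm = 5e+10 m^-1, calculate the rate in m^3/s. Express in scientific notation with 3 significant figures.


rate = A * dP / (mu * Rm)
rate = 3.9 * 186000 / (0.001 * 5e+10)
rate = 725400.0 / 5.000e+07
rate = 1.45e-02 m^3/s


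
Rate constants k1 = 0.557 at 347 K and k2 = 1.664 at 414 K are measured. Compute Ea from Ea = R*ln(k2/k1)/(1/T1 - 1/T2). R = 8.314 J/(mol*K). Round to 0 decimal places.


Ea = R * ln(k2/k1) / (1/T1 - 1/T2)
ln(k2/k1) = ln(1.664/0.557) = 1.0944144
1/T1 - 1/T2 = 1/347 - 1/414 = 0.000466385443
Ea = 8.314 * 1.0944144 / 0.000466385443
Ea = 19510 J/mol


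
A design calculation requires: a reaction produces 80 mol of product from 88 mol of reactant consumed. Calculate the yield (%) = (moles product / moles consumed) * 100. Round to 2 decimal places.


Yield = (moles product / moles consumed) * 100%
Yield = (80 / 88) * 100
Yield = 0.9091 * 100
Yield = 90.91%


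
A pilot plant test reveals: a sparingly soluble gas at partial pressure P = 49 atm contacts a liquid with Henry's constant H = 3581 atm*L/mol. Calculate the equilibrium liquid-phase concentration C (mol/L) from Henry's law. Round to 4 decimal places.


C = P / H
C = 49 / 3581
C = 0.0137 mol/L


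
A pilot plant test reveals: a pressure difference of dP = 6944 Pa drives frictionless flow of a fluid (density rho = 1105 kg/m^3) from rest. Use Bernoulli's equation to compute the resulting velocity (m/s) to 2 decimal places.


v = sqrt(2*dP/rho)
v = sqrt(2*6944/1105)
v = sqrt(12.568326)
v = 3.55 m/s


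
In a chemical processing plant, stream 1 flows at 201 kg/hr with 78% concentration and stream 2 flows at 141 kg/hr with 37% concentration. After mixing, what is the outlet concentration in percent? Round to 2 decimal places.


Mass balance on solute: F1*x1 + F2*x2 = F3*x3
F3 = F1 + F2 = 201 + 141 = 342 kg/hr
x3 = (F1*x1 + F2*x2)/F3
x3 = (201*0.78 + 141*0.37) / 342
x3 = 61.10%


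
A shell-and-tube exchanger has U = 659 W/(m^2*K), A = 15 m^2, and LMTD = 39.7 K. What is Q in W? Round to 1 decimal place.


Q = U * A * LMTD
Q = 659 * 15 * 39.7
Q = 392434.5 W
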